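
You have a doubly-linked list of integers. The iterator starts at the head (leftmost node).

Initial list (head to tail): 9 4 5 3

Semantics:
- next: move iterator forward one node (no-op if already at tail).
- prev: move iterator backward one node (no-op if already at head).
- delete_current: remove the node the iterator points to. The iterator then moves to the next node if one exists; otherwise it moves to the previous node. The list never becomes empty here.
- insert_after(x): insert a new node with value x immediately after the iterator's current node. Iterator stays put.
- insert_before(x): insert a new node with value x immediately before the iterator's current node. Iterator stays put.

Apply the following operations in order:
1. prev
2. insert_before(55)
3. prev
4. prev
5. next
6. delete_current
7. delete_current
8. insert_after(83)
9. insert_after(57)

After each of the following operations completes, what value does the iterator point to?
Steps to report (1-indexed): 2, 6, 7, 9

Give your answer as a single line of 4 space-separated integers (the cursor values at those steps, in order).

Answer: 9 4 5 5

Derivation:
After 1 (prev): list=[9, 4, 5, 3] cursor@9
After 2 (insert_before(55)): list=[55, 9, 4, 5, 3] cursor@9
After 3 (prev): list=[55, 9, 4, 5, 3] cursor@55
After 4 (prev): list=[55, 9, 4, 5, 3] cursor@55
After 5 (next): list=[55, 9, 4, 5, 3] cursor@9
After 6 (delete_current): list=[55, 4, 5, 3] cursor@4
After 7 (delete_current): list=[55, 5, 3] cursor@5
After 8 (insert_after(83)): list=[55, 5, 83, 3] cursor@5
After 9 (insert_after(57)): list=[55, 5, 57, 83, 3] cursor@5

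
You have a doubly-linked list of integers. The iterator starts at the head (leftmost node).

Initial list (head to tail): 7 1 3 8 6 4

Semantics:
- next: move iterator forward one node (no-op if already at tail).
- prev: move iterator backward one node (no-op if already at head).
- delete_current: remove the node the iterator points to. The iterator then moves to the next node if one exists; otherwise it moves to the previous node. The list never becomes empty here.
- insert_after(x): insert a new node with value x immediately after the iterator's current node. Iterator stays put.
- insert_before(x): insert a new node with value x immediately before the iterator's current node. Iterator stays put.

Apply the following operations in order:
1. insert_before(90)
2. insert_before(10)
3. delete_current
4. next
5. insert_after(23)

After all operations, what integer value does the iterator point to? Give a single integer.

Answer: 3

Derivation:
After 1 (insert_before(90)): list=[90, 7, 1, 3, 8, 6, 4] cursor@7
After 2 (insert_before(10)): list=[90, 10, 7, 1, 3, 8, 6, 4] cursor@7
After 3 (delete_current): list=[90, 10, 1, 3, 8, 6, 4] cursor@1
After 4 (next): list=[90, 10, 1, 3, 8, 6, 4] cursor@3
After 5 (insert_after(23)): list=[90, 10, 1, 3, 23, 8, 6, 4] cursor@3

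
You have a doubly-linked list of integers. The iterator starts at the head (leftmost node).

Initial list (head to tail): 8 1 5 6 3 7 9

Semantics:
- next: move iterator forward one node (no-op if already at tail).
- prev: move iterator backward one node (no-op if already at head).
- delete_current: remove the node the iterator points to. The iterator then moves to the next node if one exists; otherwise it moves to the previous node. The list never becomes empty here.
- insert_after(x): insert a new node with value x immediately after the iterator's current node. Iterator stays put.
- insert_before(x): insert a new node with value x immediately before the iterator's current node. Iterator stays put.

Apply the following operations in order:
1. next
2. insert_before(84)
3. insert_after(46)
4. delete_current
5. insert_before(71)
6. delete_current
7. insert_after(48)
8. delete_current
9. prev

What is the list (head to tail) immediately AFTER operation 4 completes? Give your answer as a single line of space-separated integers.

After 1 (next): list=[8, 1, 5, 6, 3, 7, 9] cursor@1
After 2 (insert_before(84)): list=[8, 84, 1, 5, 6, 3, 7, 9] cursor@1
After 3 (insert_after(46)): list=[8, 84, 1, 46, 5, 6, 3, 7, 9] cursor@1
After 4 (delete_current): list=[8, 84, 46, 5, 6, 3, 7, 9] cursor@46

Answer: 8 84 46 5 6 3 7 9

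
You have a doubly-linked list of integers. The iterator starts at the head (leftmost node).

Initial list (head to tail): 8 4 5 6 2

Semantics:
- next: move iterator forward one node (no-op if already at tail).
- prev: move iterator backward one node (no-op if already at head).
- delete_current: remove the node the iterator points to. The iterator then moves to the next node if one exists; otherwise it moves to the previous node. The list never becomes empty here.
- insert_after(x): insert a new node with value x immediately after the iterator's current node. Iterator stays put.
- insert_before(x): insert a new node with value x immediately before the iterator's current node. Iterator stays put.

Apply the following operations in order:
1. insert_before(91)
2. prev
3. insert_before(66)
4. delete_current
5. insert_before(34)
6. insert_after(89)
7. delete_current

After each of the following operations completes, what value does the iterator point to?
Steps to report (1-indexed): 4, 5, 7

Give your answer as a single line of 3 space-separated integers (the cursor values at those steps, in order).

Answer: 8 8 89

Derivation:
After 1 (insert_before(91)): list=[91, 8, 4, 5, 6, 2] cursor@8
After 2 (prev): list=[91, 8, 4, 5, 6, 2] cursor@91
After 3 (insert_before(66)): list=[66, 91, 8, 4, 5, 6, 2] cursor@91
After 4 (delete_current): list=[66, 8, 4, 5, 6, 2] cursor@8
After 5 (insert_before(34)): list=[66, 34, 8, 4, 5, 6, 2] cursor@8
After 6 (insert_after(89)): list=[66, 34, 8, 89, 4, 5, 6, 2] cursor@8
After 7 (delete_current): list=[66, 34, 89, 4, 5, 6, 2] cursor@89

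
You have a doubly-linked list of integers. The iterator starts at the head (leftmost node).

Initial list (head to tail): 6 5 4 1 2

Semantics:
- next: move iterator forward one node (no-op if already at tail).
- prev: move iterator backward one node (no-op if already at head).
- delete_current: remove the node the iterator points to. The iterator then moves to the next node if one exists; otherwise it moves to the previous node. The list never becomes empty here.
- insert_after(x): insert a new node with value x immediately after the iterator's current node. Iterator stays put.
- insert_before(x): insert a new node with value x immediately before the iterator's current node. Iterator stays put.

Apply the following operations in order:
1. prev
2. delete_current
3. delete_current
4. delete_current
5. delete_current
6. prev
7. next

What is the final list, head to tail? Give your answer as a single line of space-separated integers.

After 1 (prev): list=[6, 5, 4, 1, 2] cursor@6
After 2 (delete_current): list=[5, 4, 1, 2] cursor@5
After 3 (delete_current): list=[4, 1, 2] cursor@4
After 4 (delete_current): list=[1, 2] cursor@1
After 5 (delete_current): list=[2] cursor@2
After 6 (prev): list=[2] cursor@2
After 7 (next): list=[2] cursor@2

Answer: 2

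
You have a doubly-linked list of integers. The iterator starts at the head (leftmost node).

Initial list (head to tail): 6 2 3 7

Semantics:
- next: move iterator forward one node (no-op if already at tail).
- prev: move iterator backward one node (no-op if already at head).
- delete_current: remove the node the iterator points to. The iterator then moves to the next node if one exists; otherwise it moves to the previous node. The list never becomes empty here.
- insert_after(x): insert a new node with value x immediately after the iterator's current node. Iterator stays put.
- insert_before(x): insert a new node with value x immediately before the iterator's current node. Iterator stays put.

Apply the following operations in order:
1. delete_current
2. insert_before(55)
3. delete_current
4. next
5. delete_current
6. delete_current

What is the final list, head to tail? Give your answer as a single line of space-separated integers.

Answer: 55

Derivation:
After 1 (delete_current): list=[2, 3, 7] cursor@2
After 2 (insert_before(55)): list=[55, 2, 3, 7] cursor@2
After 3 (delete_current): list=[55, 3, 7] cursor@3
After 4 (next): list=[55, 3, 7] cursor@7
After 5 (delete_current): list=[55, 3] cursor@3
After 6 (delete_current): list=[55] cursor@55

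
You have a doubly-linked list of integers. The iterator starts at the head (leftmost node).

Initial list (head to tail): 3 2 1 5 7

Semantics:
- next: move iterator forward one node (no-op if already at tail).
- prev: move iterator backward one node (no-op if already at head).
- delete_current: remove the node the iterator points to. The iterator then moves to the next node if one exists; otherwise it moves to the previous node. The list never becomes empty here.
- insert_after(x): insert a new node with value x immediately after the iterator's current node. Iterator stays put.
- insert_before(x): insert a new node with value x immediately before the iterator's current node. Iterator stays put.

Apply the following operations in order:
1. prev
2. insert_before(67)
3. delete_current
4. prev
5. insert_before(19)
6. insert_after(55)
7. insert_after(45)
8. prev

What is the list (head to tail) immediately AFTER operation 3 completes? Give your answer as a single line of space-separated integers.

Answer: 67 2 1 5 7

Derivation:
After 1 (prev): list=[3, 2, 1, 5, 7] cursor@3
After 2 (insert_before(67)): list=[67, 3, 2, 1, 5, 7] cursor@3
After 3 (delete_current): list=[67, 2, 1, 5, 7] cursor@2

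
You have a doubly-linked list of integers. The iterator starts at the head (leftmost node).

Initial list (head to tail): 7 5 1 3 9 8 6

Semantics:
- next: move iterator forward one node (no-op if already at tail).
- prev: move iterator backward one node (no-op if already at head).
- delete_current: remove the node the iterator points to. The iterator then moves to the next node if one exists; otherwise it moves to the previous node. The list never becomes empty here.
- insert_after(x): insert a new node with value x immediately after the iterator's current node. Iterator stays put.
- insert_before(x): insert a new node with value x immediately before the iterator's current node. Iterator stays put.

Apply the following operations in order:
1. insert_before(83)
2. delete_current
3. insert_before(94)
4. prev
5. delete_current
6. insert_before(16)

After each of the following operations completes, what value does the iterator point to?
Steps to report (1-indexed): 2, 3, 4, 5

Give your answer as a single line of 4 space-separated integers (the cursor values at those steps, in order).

After 1 (insert_before(83)): list=[83, 7, 5, 1, 3, 9, 8, 6] cursor@7
After 2 (delete_current): list=[83, 5, 1, 3, 9, 8, 6] cursor@5
After 3 (insert_before(94)): list=[83, 94, 5, 1, 3, 9, 8, 6] cursor@5
After 4 (prev): list=[83, 94, 5, 1, 3, 9, 8, 6] cursor@94
After 5 (delete_current): list=[83, 5, 1, 3, 9, 8, 6] cursor@5
After 6 (insert_before(16)): list=[83, 16, 5, 1, 3, 9, 8, 6] cursor@5

Answer: 5 5 94 5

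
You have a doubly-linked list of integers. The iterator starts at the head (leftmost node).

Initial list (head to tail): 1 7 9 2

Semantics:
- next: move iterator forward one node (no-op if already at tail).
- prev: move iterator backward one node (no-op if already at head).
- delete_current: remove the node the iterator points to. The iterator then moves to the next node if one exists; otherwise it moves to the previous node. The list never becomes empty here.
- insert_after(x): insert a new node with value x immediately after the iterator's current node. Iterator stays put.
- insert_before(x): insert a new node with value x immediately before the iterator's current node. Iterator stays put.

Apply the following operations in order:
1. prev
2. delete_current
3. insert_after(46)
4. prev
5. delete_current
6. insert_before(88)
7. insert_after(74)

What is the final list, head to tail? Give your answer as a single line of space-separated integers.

After 1 (prev): list=[1, 7, 9, 2] cursor@1
After 2 (delete_current): list=[7, 9, 2] cursor@7
After 3 (insert_after(46)): list=[7, 46, 9, 2] cursor@7
After 4 (prev): list=[7, 46, 9, 2] cursor@7
After 5 (delete_current): list=[46, 9, 2] cursor@46
After 6 (insert_before(88)): list=[88, 46, 9, 2] cursor@46
After 7 (insert_after(74)): list=[88, 46, 74, 9, 2] cursor@46

Answer: 88 46 74 9 2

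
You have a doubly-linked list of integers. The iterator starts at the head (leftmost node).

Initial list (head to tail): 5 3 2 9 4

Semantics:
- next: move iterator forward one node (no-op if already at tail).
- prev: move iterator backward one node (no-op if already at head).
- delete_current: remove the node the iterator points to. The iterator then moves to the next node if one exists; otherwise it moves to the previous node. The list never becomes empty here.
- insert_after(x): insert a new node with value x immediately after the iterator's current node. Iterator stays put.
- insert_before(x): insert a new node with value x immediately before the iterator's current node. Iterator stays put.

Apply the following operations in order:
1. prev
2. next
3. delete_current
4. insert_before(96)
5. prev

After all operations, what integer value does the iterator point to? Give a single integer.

Answer: 96

Derivation:
After 1 (prev): list=[5, 3, 2, 9, 4] cursor@5
After 2 (next): list=[5, 3, 2, 9, 4] cursor@3
After 3 (delete_current): list=[5, 2, 9, 4] cursor@2
After 4 (insert_before(96)): list=[5, 96, 2, 9, 4] cursor@2
After 5 (prev): list=[5, 96, 2, 9, 4] cursor@96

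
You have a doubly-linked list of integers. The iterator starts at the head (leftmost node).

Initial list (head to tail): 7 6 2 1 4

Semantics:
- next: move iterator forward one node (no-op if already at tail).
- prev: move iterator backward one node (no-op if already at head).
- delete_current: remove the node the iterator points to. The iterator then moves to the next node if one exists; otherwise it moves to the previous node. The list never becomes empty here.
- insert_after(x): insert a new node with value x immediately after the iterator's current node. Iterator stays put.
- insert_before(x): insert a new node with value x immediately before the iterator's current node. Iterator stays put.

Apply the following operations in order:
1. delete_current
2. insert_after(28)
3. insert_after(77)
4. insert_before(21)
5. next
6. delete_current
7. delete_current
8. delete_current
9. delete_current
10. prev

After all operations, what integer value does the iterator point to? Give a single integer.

Answer: 6

Derivation:
After 1 (delete_current): list=[6, 2, 1, 4] cursor@6
After 2 (insert_after(28)): list=[6, 28, 2, 1, 4] cursor@6
After 3 (insert_after(77)): list=[6, 77, 28, 2, 1, 4] cursor@6
After 4 (insert_before(21)): list=[21, 6, 77, 28, 2, 1, 4] cursor@6
After 5 (next): list=[21, 6, 77, 28, 2, 1, 4] cursor@77
After 6 (delete_current): list=[21, 6, 28, 2, 1, 4] cursor@28
After 7 (delete_current): list=[21, 6, 2, 1, 4] cursor@2
After 8 (delete_current): list=[21, 6, 1, 4] cursor@1
After 9 (delete_current): list=[21, 6, 4] cursor@4
After 10 (prev): list=[21, 6, 4] cursor@6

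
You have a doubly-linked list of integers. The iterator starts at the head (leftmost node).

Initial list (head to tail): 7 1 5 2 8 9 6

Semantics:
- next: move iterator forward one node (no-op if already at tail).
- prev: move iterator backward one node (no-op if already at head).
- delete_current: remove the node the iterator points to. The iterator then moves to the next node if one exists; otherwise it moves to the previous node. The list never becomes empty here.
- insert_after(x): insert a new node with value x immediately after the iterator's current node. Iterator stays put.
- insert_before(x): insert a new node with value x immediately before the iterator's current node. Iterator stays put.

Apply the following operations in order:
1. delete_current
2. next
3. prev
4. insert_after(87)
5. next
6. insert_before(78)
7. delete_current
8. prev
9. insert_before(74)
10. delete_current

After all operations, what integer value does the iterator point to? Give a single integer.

Answer: 5

Derivation:
After 1 (delete_current): list=[1, 5, 2, 8, 9, 6] cursor@1
After 2 (next): list=[1, 5, 2, 8, 9, 6] cursor@5
After 3 (prev): list=[1, 5, 2, 8, 9, 6] cursor@1
After 4 (insert_after(87)): list=[1, 87, 5, 2, 8, 9, 6] cursor@1
After 5 (next): list=[1, 87, 5, 2, 8, 9, 6] cursor@87
After 6 (insert_before(78)): list=[1, 78, 87, 5, 2, 8, 9, 6] cursor@87
After 7 (delete_current): list=[1, 78, 5, 2, 8, 9, 6] cursor@5
After 8 (prev): list=[1, 78, 5, 2, 8, 9, 6] cursor@78
After 9 (insert_before(74)): list=[1, 74, 78, 5, 2, 8, 9, 6] cursor@78
After 10 (delete_current): list=[1, 74, 5, 2, 8, 9, 6] cursor@5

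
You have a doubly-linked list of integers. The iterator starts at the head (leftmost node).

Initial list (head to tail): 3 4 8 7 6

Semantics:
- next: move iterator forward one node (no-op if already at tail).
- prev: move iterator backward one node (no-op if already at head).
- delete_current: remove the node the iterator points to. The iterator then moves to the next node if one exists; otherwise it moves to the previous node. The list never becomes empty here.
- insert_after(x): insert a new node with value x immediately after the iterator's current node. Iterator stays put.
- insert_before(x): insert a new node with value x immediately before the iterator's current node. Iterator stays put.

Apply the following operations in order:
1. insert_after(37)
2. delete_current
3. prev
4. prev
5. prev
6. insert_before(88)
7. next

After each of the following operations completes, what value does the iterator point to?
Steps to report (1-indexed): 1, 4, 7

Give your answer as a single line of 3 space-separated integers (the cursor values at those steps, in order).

Answer: 3 37 4

Derivation:
After 1 (insert_after(37)): list=[3, 37, 4, 8, 7, 6] cursor@3
After 2 (delete_current): list=[37, 4, 8, 7, 6] cursor@37
After 3 (prev): list=[37, 4, 8, 7, 6] cursor@37
After 4 (prev): list=[37, 4, 8, 7, 6] cursor@37
After 5 (prev): list=[37, 4, 8, 7, 6] cursor@37
After 6 (insert_before(88)): list=[88, 37, 4, 8, 7, 6] cursor@37
After 7 (next): list=[88, 37, 4, 8, 7, 6] cursor@4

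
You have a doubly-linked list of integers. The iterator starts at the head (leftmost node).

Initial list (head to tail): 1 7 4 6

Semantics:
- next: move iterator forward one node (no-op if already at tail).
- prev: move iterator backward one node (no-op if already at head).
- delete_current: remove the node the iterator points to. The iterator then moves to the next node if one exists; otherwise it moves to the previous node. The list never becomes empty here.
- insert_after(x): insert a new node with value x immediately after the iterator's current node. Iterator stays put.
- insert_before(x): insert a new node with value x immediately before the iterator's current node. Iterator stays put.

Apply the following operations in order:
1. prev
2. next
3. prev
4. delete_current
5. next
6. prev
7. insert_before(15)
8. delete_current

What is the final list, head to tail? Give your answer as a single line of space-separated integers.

Answer: 15 4 6

Derivation:
After 1 (prev): list=[1, 7, 4, 6] cursor@1
After 2 (next): list=[1, 7, 4, 6] cursor@7
After 3 (prev): list=[1, 7, 4, 6] cursor@1
After 4 (delete_current): list=[7, 4, 6] cursor@7
After 5 (next): list=[7, 4, 6] cursor@4
After 6 (prev): list=[7, 4, 6] cursor@7
After 7 (insert_before(15)): list=[15, 7, 4, 6] cursor@7
After 8 (delete_current): list=[15, 4, 6] cursor@4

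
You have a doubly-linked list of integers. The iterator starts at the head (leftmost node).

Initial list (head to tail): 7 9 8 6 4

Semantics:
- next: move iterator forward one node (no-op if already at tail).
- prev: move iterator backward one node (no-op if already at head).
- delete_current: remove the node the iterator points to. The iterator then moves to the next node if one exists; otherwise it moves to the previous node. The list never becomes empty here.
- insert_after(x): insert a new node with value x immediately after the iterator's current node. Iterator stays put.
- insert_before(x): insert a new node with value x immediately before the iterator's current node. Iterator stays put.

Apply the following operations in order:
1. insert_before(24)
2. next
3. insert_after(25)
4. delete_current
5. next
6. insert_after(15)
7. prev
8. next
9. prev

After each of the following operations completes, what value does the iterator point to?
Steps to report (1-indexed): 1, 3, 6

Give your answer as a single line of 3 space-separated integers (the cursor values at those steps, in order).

Answer: 7 9 8

Derivation:
After 1 (insert_before(24)): list=[24, 7, 9, 8, 6, 4] cursor@7
After 2 (next): list=[24, 7, 9, 8, 6, 4] cursor@9
After 3 (insert_after(25)): list=[24, 7, 9, 25, 8, 6, 4] cursor@9
After 4 (delete_current): list=[24, 7, 25, 8, 6, 4] cursor@25
After 5 (next): list=[24, 7, 25, 8, 6, 4] cursor@8
After 6 (insert_after(15)): list=[24, 7, 25, 8, 15, 6, 4] cursor@8
After 7 (prev): list=[24, 7, 25, 8, 15, 6, 4] cursor@25
After 8 (next): list=[24, 7, 25, 8, 15, 6, 4] cursor@8
After 9 (prev): list=[24, 7, 25, 8, 15, 6, 4] cursor@25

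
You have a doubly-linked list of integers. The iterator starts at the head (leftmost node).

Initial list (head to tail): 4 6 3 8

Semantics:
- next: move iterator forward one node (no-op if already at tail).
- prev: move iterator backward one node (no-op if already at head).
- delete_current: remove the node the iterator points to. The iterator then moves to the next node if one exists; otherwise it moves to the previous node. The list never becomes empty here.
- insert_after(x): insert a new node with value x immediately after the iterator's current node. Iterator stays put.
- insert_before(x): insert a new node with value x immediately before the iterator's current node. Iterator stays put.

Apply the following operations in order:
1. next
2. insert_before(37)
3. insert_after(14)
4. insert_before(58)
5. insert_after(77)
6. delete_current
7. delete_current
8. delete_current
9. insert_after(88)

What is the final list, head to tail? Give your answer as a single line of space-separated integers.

Answer: 4 37 58 3 88 8

Derivation:
After 1 (next): list=[4, 6, 3, 8] cursor@6
After 2 (insert_before(37)): list=[4, 37, 6, 3, 8] cursor@6
After 3 (insert_after(14)): list=[4, 37, 6, 14, 3, 8] cursor@6
After 4 (insert_before(58)): list=[4, 37, 58, 6, 14, 3, 8] cursor@6
After 5 (insert_after(77)): list=[4, 37, 58, 6, 77, 14, 3, 8] cursor@6
After 6 (delete_current): list=[4, 37, 58, 77, 14, 3, 8] cursor@77
After 7 (delete_current): list=[4, 37, 58, 14, 3, 8] cursor@14
After 8 (delete_current): list=[4, 37, 58, 3, 8] cursor@3
After 9 (insert_after(88)): list=[4, 37, 58, 3, 88, 8] cursor@3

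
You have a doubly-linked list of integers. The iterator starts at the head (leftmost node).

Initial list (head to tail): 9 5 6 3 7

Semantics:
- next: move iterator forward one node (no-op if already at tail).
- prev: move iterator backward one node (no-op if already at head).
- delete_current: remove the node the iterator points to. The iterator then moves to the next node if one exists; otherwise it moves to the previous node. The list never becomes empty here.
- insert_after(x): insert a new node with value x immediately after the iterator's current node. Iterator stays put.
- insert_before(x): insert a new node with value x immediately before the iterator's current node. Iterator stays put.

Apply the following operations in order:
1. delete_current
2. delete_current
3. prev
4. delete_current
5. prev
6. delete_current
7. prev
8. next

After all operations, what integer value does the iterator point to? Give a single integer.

Answer: 7

Derivation:
After 1 (delete_current): list=[5, 6, 3, 7] cursor@5
After 2 (delete_current): list=[6, 3, 7] cursor@6
After 3 (prev): list=[6, 3, 7] cursor@6
After 4 (delete_current): list=[3, 7] cursor@3
After 5 (prev): list=[3, 7] cursor@3
After 6 (delete_current): list=[7] cursor@7
After 7 (prev): list=[7] cursor@7
After 8 (next): list=[7] cursor@7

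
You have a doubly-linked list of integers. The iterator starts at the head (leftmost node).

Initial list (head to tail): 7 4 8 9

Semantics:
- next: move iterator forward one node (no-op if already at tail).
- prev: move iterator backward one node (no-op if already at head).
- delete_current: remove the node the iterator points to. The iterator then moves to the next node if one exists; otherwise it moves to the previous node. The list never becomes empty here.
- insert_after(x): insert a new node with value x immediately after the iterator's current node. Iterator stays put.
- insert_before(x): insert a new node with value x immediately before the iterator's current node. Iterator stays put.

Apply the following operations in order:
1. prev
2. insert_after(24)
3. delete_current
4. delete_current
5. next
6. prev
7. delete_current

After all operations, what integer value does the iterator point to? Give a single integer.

Answer: 8

Derivation:
After 1 (prev): list=[7, 4, 8, 9] cursor@7
After 2 (insert_after(24)): list=[7, 24, 4, 8, 9] cursor@7
After 3 (delete_current): list=[24, 4, 8, 9] cursor@24
After 4 (delete_current): list=[4, 8, 9] cursor@4
After 5 (next): list=[4, 8, 9] cursor@8
After 6 (prev): list=[4, 8, 9] cursor@4
After 7 (delete_current): list=[8, 9] cursor@8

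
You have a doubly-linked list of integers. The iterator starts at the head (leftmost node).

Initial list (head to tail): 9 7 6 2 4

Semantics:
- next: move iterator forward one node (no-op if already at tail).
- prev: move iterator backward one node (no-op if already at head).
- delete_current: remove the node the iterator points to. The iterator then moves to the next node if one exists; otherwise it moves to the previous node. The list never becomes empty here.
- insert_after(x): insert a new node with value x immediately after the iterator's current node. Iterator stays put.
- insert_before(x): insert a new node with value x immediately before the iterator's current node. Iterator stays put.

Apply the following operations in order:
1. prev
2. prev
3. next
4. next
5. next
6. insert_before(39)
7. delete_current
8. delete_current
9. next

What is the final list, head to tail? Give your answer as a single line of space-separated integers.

After 1 (prev): list=[9, 7, 6, 2, 4] cursor@9
After 2 (prev): list=[9, 7, 6, 2, 4] cursor@9
After 3 (next): list=[9, 7, 6, 2, 4] cursor@7
After 4 (next): list=[9, 7, 6, 2, 4] cursor@6
After 5 (next): list=[9, 7, 6, 2, 4] cursor@2
After 6 (insert_before(39)): list=[9, 7, 6, 39, 2, 4] cursor@2
After 7 (delete_current): list=[9, 7, 6, 39, 4] cursor@4
After 8 (delete_current): list=[9, 7, 6, 39] cursor@39
After 9 (next): list=[9, 7, 6, 39] cursor@39

Answer: 9 7 6 39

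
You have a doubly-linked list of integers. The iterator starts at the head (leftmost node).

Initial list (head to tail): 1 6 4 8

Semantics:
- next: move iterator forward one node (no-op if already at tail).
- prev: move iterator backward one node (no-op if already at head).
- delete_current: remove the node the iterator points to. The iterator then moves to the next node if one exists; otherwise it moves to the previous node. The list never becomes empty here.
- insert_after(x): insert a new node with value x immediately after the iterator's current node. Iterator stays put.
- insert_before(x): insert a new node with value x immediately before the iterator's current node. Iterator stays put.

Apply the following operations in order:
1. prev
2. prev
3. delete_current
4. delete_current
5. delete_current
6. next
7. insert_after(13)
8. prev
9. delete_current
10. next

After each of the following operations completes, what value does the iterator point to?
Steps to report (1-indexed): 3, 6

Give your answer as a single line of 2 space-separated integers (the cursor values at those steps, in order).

Answer: 6 8

Derivation:
After 1 (prev): list=[1, 6, 4, 8] cursor@1
After 2 (prev): list=[1, 6, 4, 8] cursor@1
After 3 (delete_current): list=[6, 4, 8] cursor@6
After 4 (delete_current): list=[4, 8] cursor@4
After 5 (delete_current): list=[8] cursor@8
After 6 (next): list=[8] cursor@8
After 7 (insert_after(13)): list=[8, 13] cursor@8
After 8 (prev): list=[8, 13] cursor@8
After 9 (delete_current): list=[13] cursor@13
After 10 (next): list=[13] cursor@13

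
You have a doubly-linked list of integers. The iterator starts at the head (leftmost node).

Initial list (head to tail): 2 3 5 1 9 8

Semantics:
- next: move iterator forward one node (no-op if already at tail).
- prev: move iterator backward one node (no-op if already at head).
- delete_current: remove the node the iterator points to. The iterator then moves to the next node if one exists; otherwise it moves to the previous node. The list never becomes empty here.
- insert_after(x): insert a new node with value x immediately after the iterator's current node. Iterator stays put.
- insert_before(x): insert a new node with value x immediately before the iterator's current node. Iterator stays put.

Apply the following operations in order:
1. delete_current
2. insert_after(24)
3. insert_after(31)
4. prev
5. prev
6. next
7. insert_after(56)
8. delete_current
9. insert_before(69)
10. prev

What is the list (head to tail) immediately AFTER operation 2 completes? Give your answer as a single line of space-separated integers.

Answer: 3 24 5 1 9 8

Derivation:
After 1 (delete_current): list=[3, 5, 1, 9, 8] cursor@3
After 2 (insert_after(24)): list=[3, 24, 5, 1, 9, 8] cursor@3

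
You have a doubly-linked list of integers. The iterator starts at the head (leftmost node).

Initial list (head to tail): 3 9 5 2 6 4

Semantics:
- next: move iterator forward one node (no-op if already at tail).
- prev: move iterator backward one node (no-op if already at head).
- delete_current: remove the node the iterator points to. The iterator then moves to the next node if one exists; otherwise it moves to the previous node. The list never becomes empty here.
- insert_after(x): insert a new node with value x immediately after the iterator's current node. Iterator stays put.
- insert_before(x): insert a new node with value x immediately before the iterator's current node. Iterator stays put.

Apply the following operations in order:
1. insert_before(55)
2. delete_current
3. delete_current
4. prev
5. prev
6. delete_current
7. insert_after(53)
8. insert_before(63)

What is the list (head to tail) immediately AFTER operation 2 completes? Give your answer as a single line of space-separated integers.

After 1 (insert_before(55)): list=[55, 3, 9, 5, 2, 6, 4] cursor@3
After 2 (delete_current): list=[55, 9, 5, 2, 6, 4] cursor@9

Answer: 55 9 5 2 6 4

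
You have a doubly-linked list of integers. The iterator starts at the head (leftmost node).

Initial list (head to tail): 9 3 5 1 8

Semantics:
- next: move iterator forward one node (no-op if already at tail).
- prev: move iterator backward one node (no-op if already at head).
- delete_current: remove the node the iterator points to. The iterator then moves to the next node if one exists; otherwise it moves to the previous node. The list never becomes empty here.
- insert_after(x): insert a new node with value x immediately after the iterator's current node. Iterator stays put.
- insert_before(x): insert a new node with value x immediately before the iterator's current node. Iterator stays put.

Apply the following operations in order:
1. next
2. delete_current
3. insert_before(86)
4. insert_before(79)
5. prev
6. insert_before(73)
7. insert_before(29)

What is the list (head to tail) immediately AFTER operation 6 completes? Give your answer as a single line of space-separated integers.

Answer: 9 86 73 79 5 1 8

Derivation:
After 1 (next): list=[9, 3, 5, 1, 8] cursor@3
After 2 (delete_current): list=[9, 5, 1, 8] cursor@5
After 3 (insert_before(86)): list=[9, 86, 5, 1, 8] cursor@5
After 4 (insert_before(79)): list=[9, 86, 79, 5, 1, 8] cursor@5
After 5 (prev): list=[9, 86, 79, 5, 1, 8] cursor@79
After 6 (insert_before(73)): list=[9, 86, 73, 79, 5, 1, 8] cursor@79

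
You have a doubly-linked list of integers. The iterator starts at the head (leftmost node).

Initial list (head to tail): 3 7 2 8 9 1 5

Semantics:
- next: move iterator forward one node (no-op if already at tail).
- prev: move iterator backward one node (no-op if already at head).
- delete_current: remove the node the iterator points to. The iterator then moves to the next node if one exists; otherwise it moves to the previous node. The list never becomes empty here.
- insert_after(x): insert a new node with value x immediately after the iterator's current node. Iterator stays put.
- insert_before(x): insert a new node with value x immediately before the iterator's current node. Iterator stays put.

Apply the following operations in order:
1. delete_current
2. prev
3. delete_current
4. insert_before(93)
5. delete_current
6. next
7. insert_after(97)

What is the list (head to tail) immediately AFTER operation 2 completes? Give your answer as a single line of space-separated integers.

After 1 (delete_current): list=[7, 2, 8, 9, 1, 5] cursor@7
After 2 (prev): list=[7, 2, 8, 9, 1, 5] cursor@7

Answer: 7 2 8 9 1 5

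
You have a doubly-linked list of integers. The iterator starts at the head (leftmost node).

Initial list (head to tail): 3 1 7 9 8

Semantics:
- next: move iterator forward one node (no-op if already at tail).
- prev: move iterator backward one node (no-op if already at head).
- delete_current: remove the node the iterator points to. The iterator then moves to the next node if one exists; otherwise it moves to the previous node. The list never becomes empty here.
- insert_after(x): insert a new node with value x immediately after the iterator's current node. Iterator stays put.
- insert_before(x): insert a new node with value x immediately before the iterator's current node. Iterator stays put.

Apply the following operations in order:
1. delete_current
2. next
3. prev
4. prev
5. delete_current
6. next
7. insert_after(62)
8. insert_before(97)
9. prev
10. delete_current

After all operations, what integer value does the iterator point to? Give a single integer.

After 1 (delete_current): list=[1, 7, 9, 8] cursor@1
After 2 (next): list=[1, 7, 9, 8] cursor@7
After 3 (prev): list=[1, 7, 9, 8] cursor@1
After 4 (prev): list=[1, 7, 9, 8] cursor@1
After 5 (delete_current): list=[7, 9, 8] cursor@7
After 6 (next): list=[7, 9, 8] cursor@9
After 7 (insert_after(62)): list=[7, 9, 62, 8] cursor@9
After 8 (insert_before(97)): list=[7, 97, 9, 62, 8] cursor@9
After 9 (prev): list=[7, 97, 9, 62, 8] cursor@97
After 10 (delete_current): list=[7, 9, 62, 8] cursor@9

Answer: 9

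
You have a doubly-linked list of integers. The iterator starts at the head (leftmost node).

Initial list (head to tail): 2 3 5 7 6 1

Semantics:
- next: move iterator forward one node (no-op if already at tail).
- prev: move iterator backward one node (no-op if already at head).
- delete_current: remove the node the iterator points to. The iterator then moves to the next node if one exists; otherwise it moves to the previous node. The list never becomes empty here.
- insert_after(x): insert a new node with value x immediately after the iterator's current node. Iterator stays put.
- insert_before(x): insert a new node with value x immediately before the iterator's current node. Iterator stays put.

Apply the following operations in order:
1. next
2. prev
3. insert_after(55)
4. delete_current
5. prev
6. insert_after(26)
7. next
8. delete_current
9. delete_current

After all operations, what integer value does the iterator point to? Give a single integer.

Answer: 5

Derivation:
After 1 (next): list=[2, 3, 5, 7, 6, 1] cursor@3
After 2 (prev): list=[2, 3, 5, 7, 6, 1] cursor@2
After 3 (insert_after(55)): list=[2, 55, 3, 5, 7, 6, 1] cursor@2
After 4 (delete_current): list=[55, 3, 5, 7, 6, 1] cursor@55
After 5 (prev): list=[55, 3, 5, 7, 6, 1] cursor@55
After 6 (insert_after(26)): list=[55, 26, 3, 5, 7, 6, 1] cursor@55
After 7 (next): list=[55, 26, 3, 5, 7, 6, 1] cursor@26
After 8 (delete_current): list=[55, 3, 5, 7, 6, 1] cursor@3
After 9 (delete_current): list=[55, 5, 7, 6, 1] cursor@5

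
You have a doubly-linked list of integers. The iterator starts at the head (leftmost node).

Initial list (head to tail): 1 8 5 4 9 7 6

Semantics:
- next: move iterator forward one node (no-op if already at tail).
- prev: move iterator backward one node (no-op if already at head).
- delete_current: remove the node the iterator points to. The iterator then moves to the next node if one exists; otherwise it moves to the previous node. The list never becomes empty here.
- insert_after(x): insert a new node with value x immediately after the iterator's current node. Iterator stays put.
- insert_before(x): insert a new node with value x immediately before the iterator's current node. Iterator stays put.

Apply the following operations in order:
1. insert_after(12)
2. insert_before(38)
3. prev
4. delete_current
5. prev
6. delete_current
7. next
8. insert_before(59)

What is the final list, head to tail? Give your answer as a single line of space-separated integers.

Answer: 12 59 8 5 4 9 7 6

Derivation:
After 1 (insert_after(12)): list=[1, 12, 8, 5, 4, 9, 7, 6] cursor@1
After 2 (insert_before(38)): list=[38, 1, 12, 8, 5, 4, 9, 7, 6] cursor@1
After 3 (prev): list=[38, 1, 12, 8, 5, 4, 9, 7, 6] cursor@38
After 4 (delete_current): list=[1, 12, 8, 5, 4, 9, 7, 6] cursor@1
After 5 (prev): list=[1, 12, 8, 5, 4, 9, 7, 6] cursor@1
After 6 (delete_current): list=[12, 8, 5, 4, 9, 7, 6] cursor@12
After 7 (next): list=[12, 8, 5, 4, 9, 7, 6] cursor@8
After 8 (insert_before(59)): list=[12, 59, 8, 5, 4, 9, 7, 6] cursor@8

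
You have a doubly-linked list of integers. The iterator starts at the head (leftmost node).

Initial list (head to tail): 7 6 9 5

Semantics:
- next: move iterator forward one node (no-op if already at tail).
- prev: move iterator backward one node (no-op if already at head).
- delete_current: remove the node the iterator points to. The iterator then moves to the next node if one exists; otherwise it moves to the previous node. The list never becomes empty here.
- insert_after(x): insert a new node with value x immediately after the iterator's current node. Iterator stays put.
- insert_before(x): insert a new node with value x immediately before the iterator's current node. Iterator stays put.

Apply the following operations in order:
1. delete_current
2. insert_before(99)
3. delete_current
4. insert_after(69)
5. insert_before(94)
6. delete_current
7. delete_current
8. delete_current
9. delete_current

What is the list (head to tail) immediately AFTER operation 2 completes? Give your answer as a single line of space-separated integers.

After 1 (delete_current): list=[6, 9, 5] cursor@6
After 2 (insert_before(99)): list=[99, 6, 9, 5] cursor@6

Answer: 99 6 9 5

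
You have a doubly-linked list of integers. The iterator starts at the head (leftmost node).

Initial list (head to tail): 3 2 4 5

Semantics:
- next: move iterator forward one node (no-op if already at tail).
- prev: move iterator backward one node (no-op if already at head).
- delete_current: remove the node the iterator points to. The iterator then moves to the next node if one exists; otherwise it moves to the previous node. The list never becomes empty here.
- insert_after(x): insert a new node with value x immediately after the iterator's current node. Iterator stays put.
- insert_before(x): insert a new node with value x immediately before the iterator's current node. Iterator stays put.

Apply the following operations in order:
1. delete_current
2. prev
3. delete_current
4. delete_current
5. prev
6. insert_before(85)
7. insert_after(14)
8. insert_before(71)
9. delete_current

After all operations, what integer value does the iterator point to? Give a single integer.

Answer: 14

Derivation:
After 1 (delete_current): list=[2, 4, 5] cursor@2
After 2 (prev): list=[2, 4, 5] cursor@2
After 3 (delete_current): list=[4, 5] cursor@4
After 4 (delete_current): list=[5] cursor@5
After 5 (prev): list=[5] cursor@5
After 6 (insert_before(85)): list=[85, 5] cursor@5
After 7 (insert_after(14)): list=[85, 5, 14] cursor@5
After 8 (insert_before(71)): list=[85, 71, 5, 14] cursor@5
After 9 (delete_current): list=[85, 71, 14] cursor@14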